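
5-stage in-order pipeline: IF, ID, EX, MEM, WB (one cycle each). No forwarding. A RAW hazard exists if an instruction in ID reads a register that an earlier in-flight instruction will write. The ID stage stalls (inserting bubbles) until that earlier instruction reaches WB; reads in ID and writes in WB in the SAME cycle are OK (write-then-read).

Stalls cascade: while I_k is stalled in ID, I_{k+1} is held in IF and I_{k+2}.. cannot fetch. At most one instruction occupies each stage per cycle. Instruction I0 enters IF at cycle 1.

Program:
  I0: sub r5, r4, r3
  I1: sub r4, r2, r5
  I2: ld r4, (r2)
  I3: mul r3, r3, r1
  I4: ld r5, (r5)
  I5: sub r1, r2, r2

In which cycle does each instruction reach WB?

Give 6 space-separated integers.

I0 sub r5 <- r4,r3: IF@1 ID@2 stall=0 (-) EX@3 MEM@4 WB@5
I1 sub r4 <- r2,r5: IF@2 ID@3 stall=2 (RAW on I0.r5 (WB@5)) EX@6 MEM@7 WB@8
I2 ld r4 <- r2: IF@3 ID@6 stall=0 (-) EX@7 MEM@8 WB@9
I3 mul r3 <- r3,r1: IF@6 ID@7 stall=0 (-) EX@8 MEM@9 WB@10
I4 ld r5 <- r5: IF@7 ID@8 stall=0 (-) EX@9 MEM@10 WB@11
I5 sub r1 <- r2,r2: IF@8 ID@9 stall=0 (-) EX@10 MEM@11 WB@12

Answer: 5 8 9 10 11 12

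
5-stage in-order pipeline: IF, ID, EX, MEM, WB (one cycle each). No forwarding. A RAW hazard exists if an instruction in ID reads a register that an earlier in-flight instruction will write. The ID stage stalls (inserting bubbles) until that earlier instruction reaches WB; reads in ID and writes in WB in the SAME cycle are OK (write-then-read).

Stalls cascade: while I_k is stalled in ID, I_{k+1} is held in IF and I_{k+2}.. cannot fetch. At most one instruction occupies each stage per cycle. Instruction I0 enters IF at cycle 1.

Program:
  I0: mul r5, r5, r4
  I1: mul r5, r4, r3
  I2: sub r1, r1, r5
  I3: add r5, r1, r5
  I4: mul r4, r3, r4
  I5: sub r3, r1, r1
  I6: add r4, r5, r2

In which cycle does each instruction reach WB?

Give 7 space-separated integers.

Answer: 5 6 9 12 13 14 15

Derivation:
I0 mul r5 <- r5,r4: IF@1 ID@2 stall=0 (-) EX@3 MEM@4 WB@5
I1 mul r5 <- r4,r3: IF@2 ID@3 stall=0 (-) EX@4 MEM@5 WB@6
I2 sub r1 <- r1,r5: IF@3 ID@4 stall=2 (RAW on I1.r5 (WB@6)) EX@7 MEM@8 WB@9
I3 add r5 <- r1,r5: IF@4 ID@7 stall=2 (RAW on I2.r1 (WB@9)) EX@10 MEM@11 WB@12
I4 mul r4 <- r3,r4: IF@7 ID@10 stall=0 (-) EX@11 MEM@12 WB@13
I5 sub r3 <- r1,r1: IF@10 ID@11 stall=0 (-) EX@12 MEM@13 WB@14
I6 add r4 <- r5,r2: IF@11 ID@12 stall=0 (-) EX@13 MEM@14 WB@15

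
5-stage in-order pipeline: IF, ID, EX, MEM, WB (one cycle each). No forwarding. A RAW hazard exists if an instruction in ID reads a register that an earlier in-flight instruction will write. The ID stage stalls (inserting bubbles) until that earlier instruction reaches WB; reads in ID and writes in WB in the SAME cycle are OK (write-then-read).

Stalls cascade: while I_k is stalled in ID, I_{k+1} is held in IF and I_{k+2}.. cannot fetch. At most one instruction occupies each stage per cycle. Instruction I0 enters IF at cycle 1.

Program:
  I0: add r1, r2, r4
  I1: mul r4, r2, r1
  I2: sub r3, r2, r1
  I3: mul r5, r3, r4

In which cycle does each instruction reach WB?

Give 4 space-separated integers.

Answer: 5 8 9 12

Derivation:
I0 add r1 <- r2,r4: IF@1 ID@2 stall=0 (-) EX@3 MEM@4 WB@5
I1 mul r4 <- r2,r1: IF@2 ID@3 stall=2 (RAW on I0.r1 (WB@5)) EX@6 MEM@7 WB@8
I2 sub r3 <- r2,r1: IF@3 ID@6 stall=0 (-) EX@7 MEM@8 WB@9
I3 mul r5 <- r3,r4: IF@6 ID@7 stall=2 (RAW on I2.r3 (WB@9)) EX@10 MEM@11 WB@12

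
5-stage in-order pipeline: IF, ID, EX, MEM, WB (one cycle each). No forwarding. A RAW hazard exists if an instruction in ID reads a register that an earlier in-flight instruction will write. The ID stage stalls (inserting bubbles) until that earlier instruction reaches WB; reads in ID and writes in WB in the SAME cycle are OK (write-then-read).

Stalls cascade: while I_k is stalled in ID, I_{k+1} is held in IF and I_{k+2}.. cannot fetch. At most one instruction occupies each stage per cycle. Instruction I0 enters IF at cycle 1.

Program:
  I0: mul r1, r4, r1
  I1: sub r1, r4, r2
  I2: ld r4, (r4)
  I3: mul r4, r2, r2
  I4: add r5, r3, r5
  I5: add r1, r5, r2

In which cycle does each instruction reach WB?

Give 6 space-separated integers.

Answer: 5 6 7 8 9 12

Derivation:
I0 mul r1 <- r4,r1: IF@1 ID@2 stall=0 (-) EX@3 MEM@4 WB@5
I1 sub r1 <- r4,r2: IF@2 ID@3 stall=0 (-) EX@4 MEM@5 WB@6
I2 ld r4 <- r4: IF@3 ID@4 stall=0 (-) EX@5 MEM@6 WB@7
I3 mul r4 <- r2,r2: IF@4 ID@5 stall=0 (-) EX@6 MEM@7 WB@8
I4 add r5 <- r3,r5: IF@5 ID@6 stall=0 (-) EX@7 MEM@8 WB@9
I5 add r1 <- r5,r2: IF@6 ID@7 stall=2 (RAW on I4.r5 (WB@9)) EX@10 MEM@11 WB@12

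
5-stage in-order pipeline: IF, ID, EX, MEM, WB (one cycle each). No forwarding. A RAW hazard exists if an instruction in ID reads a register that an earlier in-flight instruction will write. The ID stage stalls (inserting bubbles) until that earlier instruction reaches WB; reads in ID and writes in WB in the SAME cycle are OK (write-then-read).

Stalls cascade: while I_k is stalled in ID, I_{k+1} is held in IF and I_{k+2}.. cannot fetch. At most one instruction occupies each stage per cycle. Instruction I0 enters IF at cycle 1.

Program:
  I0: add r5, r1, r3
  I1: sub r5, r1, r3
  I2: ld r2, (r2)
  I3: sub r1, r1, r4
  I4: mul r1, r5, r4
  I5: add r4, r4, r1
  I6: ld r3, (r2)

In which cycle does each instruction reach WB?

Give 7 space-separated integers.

I0 add r5 <- r1,r3: IF@1 ID@2 stall=0 (-) EX@3 MEM@4 WB@5
I1 sub r5 <- r1,r3: IF@2 ID@3 stall=0 (-) EX@4 MEM@5 WB@6
I2 ld r2 <- r2: IF@3 ID@4 stall=0 (-) EX@5 MEM@6 WB@7
I3 sub r1 <- r1,r4: IF@4 ID@5 stall=0 (-) EX@6 MEM@7 WB@8
I4 mul r1 <- r5,r4: IF@5 ID@6 stall=0 (-) EX@7 MEM@8 WB@9
I5 add r4 <- r4,r1: IF@6 ID@7 stall=2 (RAW on I4.r1 (WB@9)) EX@10 MEM@11 WB@12
I6 ld r3 <- r2: IF@7 ID@10 stall=0 (-) EX@11 MEM@12 WB@13

Answer: 5 6 7 8 9 12 13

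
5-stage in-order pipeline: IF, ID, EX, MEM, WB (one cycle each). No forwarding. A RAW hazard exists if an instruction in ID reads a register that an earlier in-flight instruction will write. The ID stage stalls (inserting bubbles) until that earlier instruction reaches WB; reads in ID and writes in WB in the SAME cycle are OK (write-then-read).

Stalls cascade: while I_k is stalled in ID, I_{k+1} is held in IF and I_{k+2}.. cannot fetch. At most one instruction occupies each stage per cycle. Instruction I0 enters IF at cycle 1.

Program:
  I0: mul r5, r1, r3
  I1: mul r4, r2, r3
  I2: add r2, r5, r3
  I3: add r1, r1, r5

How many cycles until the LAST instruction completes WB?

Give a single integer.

Answer: 9

Derivation:
I0 mul r5 <- r1,r3: IF@1 ID@2 stall=0 (-) EX@3 MEM@4 WB@5
I1 mul r4 <- r2,r3: IF@2 ID@3 stall=0 (-) EX@4 MEM@5 WB@6
I2 add r2 <- r5,r3: IF@3 ID@4 stall=1 (RAW on I0.r5 (WB@5)) EX@6 MEM@7 WB@8
I3 add r1 <- r1,r5: IF@4 ID@6 stall=0 (-) EX@7 MEM@8 WB@9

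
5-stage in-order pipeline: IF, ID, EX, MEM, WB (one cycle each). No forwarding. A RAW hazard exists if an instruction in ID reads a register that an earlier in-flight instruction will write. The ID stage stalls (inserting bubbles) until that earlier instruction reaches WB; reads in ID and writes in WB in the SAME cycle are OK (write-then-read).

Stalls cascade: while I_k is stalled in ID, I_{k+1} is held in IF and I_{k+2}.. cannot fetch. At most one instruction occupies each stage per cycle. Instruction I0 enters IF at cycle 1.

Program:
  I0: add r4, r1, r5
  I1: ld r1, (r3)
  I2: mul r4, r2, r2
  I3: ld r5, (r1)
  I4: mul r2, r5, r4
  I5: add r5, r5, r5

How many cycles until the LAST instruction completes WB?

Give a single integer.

I0 add r4 <- r1,r5: IF@1 ID@2 stall=0 (-) EX@3 MEM@4 WB@5
I1 ld r1 <- r3: IF@2 ID@3 stall=0 (-) EX@4 MEM@5 WB@6
I2 mul r4 <- r2,r2: IF@3 ID@4 stall=0 (-) EX@5 MEM@6 WB@7
I3 ld r5 <- r1: IF@4 ID@5 stall=1 (RAW on I1.r1 (WB@6)) EX@7 MEM@8 WB@9
I4 mul r2 <- r5,r4: IF@5 ID@7 stall=2 (RAW on I3.r5 (WB@9)) EX@10 MEM@11 WB@12
I5 add r5 <- r5,r5: IF@7 ID@10 stall=0 (-) EX@11 MEM@12 WB@13

Answer: 13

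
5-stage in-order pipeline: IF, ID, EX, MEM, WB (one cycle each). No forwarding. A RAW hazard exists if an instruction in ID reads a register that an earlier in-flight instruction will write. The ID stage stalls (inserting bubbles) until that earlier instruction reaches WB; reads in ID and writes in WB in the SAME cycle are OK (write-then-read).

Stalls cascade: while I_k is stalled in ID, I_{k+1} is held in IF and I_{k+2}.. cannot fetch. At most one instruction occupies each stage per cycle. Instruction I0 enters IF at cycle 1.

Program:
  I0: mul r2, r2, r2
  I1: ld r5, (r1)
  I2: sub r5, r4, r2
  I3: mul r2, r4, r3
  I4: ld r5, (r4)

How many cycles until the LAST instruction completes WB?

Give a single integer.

I0 mul r2 <- r2,r2: IF@1 ID@2 stall=0 (-) EX@3 MEM@4 WB@5
I1 ld r5 <- r1: IF@2 ID@3 stall=0 (-) EX@4 MEM@5 WB@6
I2 sub r5 <- r4,r2: IF@3 ID@4 stall=1 (RAW on I0.r2 (WB@5)) EX@6 MEM@7 WB@8
I3 mul r2 <- r4,r3: IF@4 ID@6 stall=0 (-) EX@7 MEM@8 WB@9
I4 ld r5 <- r4: IF@6 ID@7 stall=0 (-) EX@8 MEM@9 WB@10

Answer: 10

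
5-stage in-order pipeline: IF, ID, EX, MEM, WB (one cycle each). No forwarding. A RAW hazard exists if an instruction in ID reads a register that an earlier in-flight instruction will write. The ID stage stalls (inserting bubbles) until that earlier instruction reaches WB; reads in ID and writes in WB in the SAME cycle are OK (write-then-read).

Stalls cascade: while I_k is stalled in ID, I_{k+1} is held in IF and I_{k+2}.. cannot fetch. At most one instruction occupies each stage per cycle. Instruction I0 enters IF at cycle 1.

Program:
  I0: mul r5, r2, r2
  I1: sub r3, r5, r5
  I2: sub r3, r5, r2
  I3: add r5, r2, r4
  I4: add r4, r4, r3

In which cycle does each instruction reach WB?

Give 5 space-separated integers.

Answer: 5 8 9 10 12

Derivation:
I0 mul r5 <- r2,r2: IF@1 ID@2 stall=0 (-) EX@3 MEM@4 WB@5
I1 sub r3 <- r5,r5: IF@2 ID@3 stall=2 (RAW on I0.r5 (WB@5)) EX@6 MEM@7 WB@8
I2 sub r3 <- r5,r2: IF@3 ID@6 stall=0 (-) EX@7 MEM@8 WB@9
I3 add r5 <- r2,r4: IF@6 ID@7 stall=0 (-) EX@8 MEM@9 WB@10
I4 add r4 <- r4,r3: IF@7 ID@8 stall=1 (RAW on I2.r3 (WB@9)) EX@10 MEM@11 WB@12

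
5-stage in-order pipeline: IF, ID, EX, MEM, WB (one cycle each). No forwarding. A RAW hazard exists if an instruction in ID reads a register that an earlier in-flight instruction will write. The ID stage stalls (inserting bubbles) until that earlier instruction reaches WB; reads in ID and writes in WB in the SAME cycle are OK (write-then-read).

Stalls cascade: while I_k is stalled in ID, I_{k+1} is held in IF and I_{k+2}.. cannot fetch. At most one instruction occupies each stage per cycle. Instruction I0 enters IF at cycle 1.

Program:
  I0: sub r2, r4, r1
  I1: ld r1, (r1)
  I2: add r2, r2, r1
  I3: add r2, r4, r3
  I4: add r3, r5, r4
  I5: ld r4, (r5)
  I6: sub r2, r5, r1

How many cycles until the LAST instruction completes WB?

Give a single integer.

Answer: 13

Derivation:
I0 sub r2 <- r4,r1: IF@1 ID@2 stall=0 (-) EX@3 MEM@4 WB@5
I1 ld r1 <- r1: IF@2 ID@3 stall=0 (-) EX@4 MEM@5 WB@6
I2 add r2 <- r2,r1: IF@3 ID@4 stall=2 (RAW on I1.r1 (WB@6)) EX@7 MEM@8 WB@9
I3 add r2 <- r4,r3: IF@4 ID@7 stall=0 (-) EX@8 MEM@9 WB@10
I4 add r3 <- r5,r4: IF@7 ID@8 stall=0 (-) EX@9 MEM@10 WB@11
I5 ld r4 <- r5: IF@8 ID@9 stall=0 (-) EX@10 MEM@11 WB@12
I6 sub r2 <- r5,r1: IF@9 ID@10 stall=0 (-) EX@11 MEM@12 WB@13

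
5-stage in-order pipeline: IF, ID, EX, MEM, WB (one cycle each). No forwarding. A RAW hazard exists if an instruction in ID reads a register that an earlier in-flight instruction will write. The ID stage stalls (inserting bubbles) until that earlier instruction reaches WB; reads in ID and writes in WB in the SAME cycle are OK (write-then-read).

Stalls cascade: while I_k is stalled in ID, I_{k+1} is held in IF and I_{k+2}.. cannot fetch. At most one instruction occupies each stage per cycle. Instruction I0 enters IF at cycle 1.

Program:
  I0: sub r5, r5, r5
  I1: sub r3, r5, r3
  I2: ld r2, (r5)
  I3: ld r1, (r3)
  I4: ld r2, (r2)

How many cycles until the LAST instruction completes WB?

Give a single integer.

I0 sub r5 <- r5,r5: IF@1 ID@2 stall=0 (-) EX@3 MEM@4 WB@5
I1 sub r3 <- r5,r3: IF@2 ID@3 stall=2 (RAW on I0.r5 (WB@5)) EX@6 MEM@7 WB@8
I2 ld r2 <- r5: IF@3 ID@6 stall=0 (-) EX@7 MEM@8 WB@9
I3 ld r1 <- r3: IF@6 ID@7 stall=1 (RAW on I1.r3 (WB@8)) EX@9 MEM@10 WB@11
I4 ld r2 <- r2: IF@7 ID@9 stall=0 (-) EX@10 MEM@11 WB@12

Answer: 12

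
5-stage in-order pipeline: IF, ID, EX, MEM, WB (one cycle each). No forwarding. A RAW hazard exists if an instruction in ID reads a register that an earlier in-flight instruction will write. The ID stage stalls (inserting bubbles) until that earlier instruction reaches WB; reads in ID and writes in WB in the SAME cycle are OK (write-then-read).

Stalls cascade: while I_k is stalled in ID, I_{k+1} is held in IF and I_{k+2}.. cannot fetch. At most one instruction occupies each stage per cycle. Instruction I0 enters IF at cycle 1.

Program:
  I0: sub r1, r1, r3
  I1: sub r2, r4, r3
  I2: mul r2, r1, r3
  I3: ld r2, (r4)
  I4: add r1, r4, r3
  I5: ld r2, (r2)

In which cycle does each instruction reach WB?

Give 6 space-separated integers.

Answer: 5 6 8 9 10 12

Derivation:
I0 sub r1 <- r1,r3: IF@1 ID@2 stall=0 (-) EX@3 MEM@4 WB@5
I1 sub r2 <- r4,r3: IF@2 ID@3 stall=0 (-) EX@4 MEM@5 WB@6
I2 mul r2 <- r1,r3: IF@3 ID@4 stall=1 (RAW on I0.r1 (WB@5)) EX@6 MEM@7 WB@8
I3 ld r2 <- r4: IF@4 ID@6 stall=0 (-) EX@7 MEM@8 WB@9
I4 add r1 <- r4,r3: IF@6 ID@7 stall=0 (-) EX@8 MEM@9 WB@10
I5 ld r2 <- r2: IF@7 ID@8 stall=1 (RAW on I3.r2 (WB@9)) EX@10 MEM@11 WB@12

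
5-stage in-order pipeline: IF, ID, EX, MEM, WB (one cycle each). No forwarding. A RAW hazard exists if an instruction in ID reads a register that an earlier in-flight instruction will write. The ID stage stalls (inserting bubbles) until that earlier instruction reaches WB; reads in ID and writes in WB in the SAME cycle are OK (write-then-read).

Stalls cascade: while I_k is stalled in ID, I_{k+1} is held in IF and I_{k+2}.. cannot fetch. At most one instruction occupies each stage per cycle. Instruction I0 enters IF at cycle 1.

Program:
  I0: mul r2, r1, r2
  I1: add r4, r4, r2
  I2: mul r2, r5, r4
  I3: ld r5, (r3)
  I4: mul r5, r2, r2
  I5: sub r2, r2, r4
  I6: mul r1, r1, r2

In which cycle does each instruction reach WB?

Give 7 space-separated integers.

I0 mul r2 <- r1,r2: IF@1 ID@2 stall=0 (-) EX@3 MEM@4 WB@5
I1 add r4 <- r4,r2: IF@2 ID@3 stall=2 (RAW on I0.r2 (WB@5)) EX@6 MEM@7 WB@8
I2 mul r2 <- r5,r4: IF@3 ID@6 stall=2 (RAW on I1.r4 (WB@8)) EX@9 MEM@10 WB@11
I3 ld r5 <- r3: IF@6 ID@9 stall=0 (-) EX@10 MEM@11 WB@12
I4 mul r5 <- r2,r2: IF@9 ID@10 stall=1 (RAW on I2.r2 (WB@11)) EX@12 MEM@13 WB@14
I5 sub r2 <- r2,r4: IF@10 ID@12 stall=0 (-) EX@13 MEM@14 WB@15
I6 mul r1 <- r1,r2: IF@12 ID@13 stall=2 (RAW on I5.r2 (WB@15)) EX@16 MEM@17 WB@18

Answer: 5 8 11 12 14 15 18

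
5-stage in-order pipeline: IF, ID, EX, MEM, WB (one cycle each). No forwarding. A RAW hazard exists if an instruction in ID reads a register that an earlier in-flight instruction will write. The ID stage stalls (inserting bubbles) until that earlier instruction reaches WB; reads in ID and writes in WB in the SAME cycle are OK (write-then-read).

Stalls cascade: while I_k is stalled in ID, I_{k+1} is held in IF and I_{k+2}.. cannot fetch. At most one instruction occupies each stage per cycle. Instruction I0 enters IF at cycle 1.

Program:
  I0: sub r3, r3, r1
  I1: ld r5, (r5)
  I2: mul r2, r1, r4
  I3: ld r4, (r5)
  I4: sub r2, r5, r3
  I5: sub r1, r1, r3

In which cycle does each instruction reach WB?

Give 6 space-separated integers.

I0 sub r3 <- r3,r1: IF@1 ID@2 stall=0 (-) EX@3 MEM@4 WB@5
I1 ld r5 <- r5: IF@2 ID@3 stall=0 (-) EX@4 MEM@5 WB@6
I2 mul r2 <- r1,r4: IF@3 ID@4 stall=0 (-) EX@5 MEM@6 WB@7
I3 ld r4 <- r5: IF@4 ID@5 stall=1 (RAW on I1.r5 (WB@6)) EX@7 MEM@8 WB@9
I4 sub r2 <- r5,r3: IF@5 ID@7 stall=0 (-) EX@8 MEM@9 WB@10
I5 sub r1 <- r1,r3: IF@7 ID@8 stall=0 (-) EX@9 MEM@10 WB@11

Answer: 5 6 7 9 10 11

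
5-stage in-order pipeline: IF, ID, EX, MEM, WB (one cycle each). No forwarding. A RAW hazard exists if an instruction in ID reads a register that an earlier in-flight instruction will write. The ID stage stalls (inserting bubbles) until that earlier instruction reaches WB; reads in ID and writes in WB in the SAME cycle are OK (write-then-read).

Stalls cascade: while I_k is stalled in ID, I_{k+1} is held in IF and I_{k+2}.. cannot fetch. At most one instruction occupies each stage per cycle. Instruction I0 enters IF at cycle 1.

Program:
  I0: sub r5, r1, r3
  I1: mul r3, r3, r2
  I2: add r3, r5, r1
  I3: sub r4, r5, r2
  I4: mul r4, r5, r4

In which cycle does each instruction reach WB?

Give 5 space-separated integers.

I0 sub r5 <- r1,r3: IF@1 ID@2 stall=0 (-) EX@3 MEM@4 WB@5
I1 mul r3 <- r3,r2: IF@2 ID@3 stall=0 (-) EX@4 MEM@5 WB@6
I2 add r3 <- r5,r1: IF@3 ID@4 stall=1 (RAW on I0.r5 (WB@5)) EX@6 MEM@7 WB@8
I3 sub r4 <- r5,r2: IF@4 ID@6 stall=0 (-) EX@7 MEM@8 WB@9
I4 mul r4 <- r5,r4: IF@6 ID@7 stall=2 (RAW on I3.r4 (WB@9)) EX@10 MEM@11 WB@12

Answer: 5 6 8 9 12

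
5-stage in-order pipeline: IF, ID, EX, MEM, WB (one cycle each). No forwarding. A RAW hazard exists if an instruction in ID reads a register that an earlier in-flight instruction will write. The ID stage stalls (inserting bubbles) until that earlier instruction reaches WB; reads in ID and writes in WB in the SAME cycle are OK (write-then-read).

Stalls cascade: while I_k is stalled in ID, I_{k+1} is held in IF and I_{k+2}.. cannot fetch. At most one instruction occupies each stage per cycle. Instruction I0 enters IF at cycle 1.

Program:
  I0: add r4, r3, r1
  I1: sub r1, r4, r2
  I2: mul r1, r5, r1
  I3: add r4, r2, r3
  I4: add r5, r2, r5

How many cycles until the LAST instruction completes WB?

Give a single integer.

Answer: 13

Derivation:
I0 add r4 <- r3,r1: IF@1 ID@2 stall=0 (-) EX@3 MEM@4 WB@5
I1 sub r1 <- r4,r2: IF@2 ID@3 stall=2 (RAW on I0.r4 (WB@5)) EX@6 MEM@7 WB@8
I2 mul r1 <- r5,r1: IF@3 ID@6 stall=2 (RAW on I1.r1 (WB@8)) EX@9 MEM@10 WB@11
I3 add r4 <- r2,r3: IF@6 ID@9 stall=0 (-) EX@10 MEM@11 WB@12
I4 add r5 <- r2,r5: IF@9 ID@10 stall=0 (-) EX@11 MEM@12 WB@13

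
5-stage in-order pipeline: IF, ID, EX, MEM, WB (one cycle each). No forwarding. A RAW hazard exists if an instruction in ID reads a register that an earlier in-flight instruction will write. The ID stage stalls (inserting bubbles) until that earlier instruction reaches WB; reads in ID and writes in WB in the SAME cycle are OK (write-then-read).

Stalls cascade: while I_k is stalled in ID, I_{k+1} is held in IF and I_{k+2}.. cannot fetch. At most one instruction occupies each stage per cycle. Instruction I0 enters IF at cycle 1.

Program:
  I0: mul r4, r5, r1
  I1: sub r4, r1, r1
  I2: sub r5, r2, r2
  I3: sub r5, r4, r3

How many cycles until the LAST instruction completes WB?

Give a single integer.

I0 mul r4 <- r5,r1: IF@1 ID@2 stall=0 (-) EX@3 MEM@4 WB@5
I1 sub r4 <- r1,r1: IF@2 ID@3 stall=0 (-) EX@4 MEM@5 WB@6
I2 sub r5 <- r2,r2: IF@3 ID@4 stall=0 (-) EX@5 MEM@6 WB@7
I3 sub r5 <- r4,r3: IF@4 ID@5 stall=1 (RAW on I1.r4 (WB@6)) EX@7 MEM@8 WB@9

Answer: 9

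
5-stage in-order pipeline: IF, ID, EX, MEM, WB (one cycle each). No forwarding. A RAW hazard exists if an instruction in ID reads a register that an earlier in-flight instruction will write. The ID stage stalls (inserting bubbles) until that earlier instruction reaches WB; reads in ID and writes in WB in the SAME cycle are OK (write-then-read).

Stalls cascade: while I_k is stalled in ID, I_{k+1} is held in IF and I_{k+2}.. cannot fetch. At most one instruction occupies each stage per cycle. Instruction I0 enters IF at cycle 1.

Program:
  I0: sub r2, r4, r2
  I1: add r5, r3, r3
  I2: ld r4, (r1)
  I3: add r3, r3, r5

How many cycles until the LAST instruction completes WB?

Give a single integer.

I0 sub r2 <- r4,r2: IF@1 ID@2 stall=0 (-) EX@3 MEM@4 WB@5
I1 add r5 <- r3,r3: IF@2 ID@3 stall=0 (-) EX@4 MEM@5 WB@6
I2 ld r4 <- r1: IF@3 ID@4 stall=0 (-) EX@5 MEM@6 WB@7
I3 add r3 <- r3,r5: IF@4 ID@5 stall=1 (RAW on I1.r5 (WB@6)) EX@7 MEM@8 WB@9

Answer: 9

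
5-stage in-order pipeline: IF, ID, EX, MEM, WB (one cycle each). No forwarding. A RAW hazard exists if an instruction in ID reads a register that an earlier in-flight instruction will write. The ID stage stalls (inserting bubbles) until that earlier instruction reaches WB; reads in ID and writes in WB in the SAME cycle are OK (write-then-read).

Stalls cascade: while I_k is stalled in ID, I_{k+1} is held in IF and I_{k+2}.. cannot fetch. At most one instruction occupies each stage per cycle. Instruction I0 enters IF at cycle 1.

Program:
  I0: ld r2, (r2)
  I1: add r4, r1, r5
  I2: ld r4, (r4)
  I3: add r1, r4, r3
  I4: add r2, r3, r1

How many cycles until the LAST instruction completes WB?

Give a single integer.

I0 ld r2 <- r2: IF@1 ID@2 stall=0 (-) EX@3 MEM@4 WB@5
I1 add r4 <- r1,r5: IF@2 ID@3 stall=0 (-) EX@4 MEM@5 WB@6
I2 ld r4 <- r4: IF@3 ID@4 stall=2 (RAW on I1.r4 (WB@6)) EX@7 MEM@8 WB@9
I3 add r1 <- r4,r3: IF@4 ID@7 stall=2 (RAW on I2.r4 (WB@9)) EX@10 MEM@11 WB@12
I4 add r2 <- r3,r1: IF@7 ID@10 stall=2 (RAW on I3.r1 (WB@12)) EX@13 MEM@14 WB@15

Answer: 15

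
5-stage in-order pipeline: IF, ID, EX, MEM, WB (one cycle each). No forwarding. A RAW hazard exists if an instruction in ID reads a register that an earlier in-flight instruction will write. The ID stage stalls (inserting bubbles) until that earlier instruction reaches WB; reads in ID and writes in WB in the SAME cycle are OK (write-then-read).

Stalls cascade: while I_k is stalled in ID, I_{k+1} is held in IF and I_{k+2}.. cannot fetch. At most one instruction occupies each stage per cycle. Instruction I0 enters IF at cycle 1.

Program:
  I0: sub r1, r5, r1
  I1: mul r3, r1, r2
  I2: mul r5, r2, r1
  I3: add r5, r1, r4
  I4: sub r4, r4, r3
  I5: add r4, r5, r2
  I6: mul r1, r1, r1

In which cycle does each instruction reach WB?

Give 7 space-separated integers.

Answer: 5 8 9 10 11 13 14

Derivation:
I0 sub r1 <- r5,r1: IF@1 ID@2 stall=0 (-) EX@3 MEM@4 WB@5
I1 mul r3 <- r1,r2: IF@2 ID@3 stall=2 (RAW on I0.r1 (WB@5)) EX@6 MEM@7 WB@8
I2 mul r5 <- r2,r1: IF@3 ID@6 stall=0 (-) EX@7 MEM@8 WB@9
I3 add r5 <- r1,r4: IF@6 ID@7 stall=0 (-) EX@8 MEM@9 WB@10
I4 sub r4 <- r4,r3: IF@7 ID@8 stall=0 (-) EX@9 MEM@10 WB@11
I5 add r4 <- r5,r2: IF@8 ID@9 stall=1 (RAW on I3.r5 (WB@10)) EX@11 MEM@12 WB@13
I6 mul r1 <- r1,r1: IF@9 ID@11 stall=0 (-) EX@12 MEM@13 WB@14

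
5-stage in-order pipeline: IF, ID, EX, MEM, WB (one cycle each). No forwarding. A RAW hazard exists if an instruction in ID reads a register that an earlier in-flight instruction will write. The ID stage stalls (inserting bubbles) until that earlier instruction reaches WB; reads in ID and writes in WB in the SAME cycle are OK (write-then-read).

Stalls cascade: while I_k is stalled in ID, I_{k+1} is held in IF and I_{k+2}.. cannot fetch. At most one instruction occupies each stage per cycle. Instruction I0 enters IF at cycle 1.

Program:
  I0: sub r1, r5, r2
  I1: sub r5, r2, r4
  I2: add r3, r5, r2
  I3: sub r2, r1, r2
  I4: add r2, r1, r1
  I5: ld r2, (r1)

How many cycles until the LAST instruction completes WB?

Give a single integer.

I0 sub r1 <- r5,r2: IF@1 ID@2 stall=0 (-) EX@3 MEM@4 WB@5
I1 sub r5 <- r2,r4: IF@2 ID@3 stall=0 (-) EX@4 MEM@5 WB@6
I2 add r3 <- r5,r2: IF@3 ID@4 stall=2 (RAW on I1.r5 (WB@6)) EX@7 MEM@8 WB@9
I3 sub r2 <- r1,r2: IF@4 ID@7 stall=0 (-) EX@8 MEM@9 WB@10
I4 add r2 <- r1,r1: IF@7 ID@8 stall=0 (-) EX@9 MEM@10 WB@11
I5 ld r2 <- r1: IF@8 ID@9 stall=0 (-) EX@10 MEM@11 WB@12

Answer: 12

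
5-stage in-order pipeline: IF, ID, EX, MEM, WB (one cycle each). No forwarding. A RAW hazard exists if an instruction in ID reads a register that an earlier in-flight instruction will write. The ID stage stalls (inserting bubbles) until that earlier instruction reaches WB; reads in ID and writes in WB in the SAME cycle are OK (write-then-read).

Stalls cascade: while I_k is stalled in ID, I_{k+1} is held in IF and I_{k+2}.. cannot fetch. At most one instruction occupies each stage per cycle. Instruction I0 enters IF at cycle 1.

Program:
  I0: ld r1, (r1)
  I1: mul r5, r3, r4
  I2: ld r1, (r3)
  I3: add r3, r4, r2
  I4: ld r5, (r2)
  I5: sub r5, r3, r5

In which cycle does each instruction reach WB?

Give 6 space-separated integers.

I0 ld r1 <- r1: IF@1 ID@2 stall=0 (-) EX@3 MEM@4 WB@5
I1 mul r5 <- r3,r4: IF@2 ID@3 stall=0 (-) EX@4 MEM@5 WB@6
I2 ld r1 <- r3: IF@3 ID@4 stall=0 (-) EX@5 MEM@6 WB@7
I3 add r3 <- r4,r2: IF@4 ID@5 stall=0 (-) EX@6 MEM@7 WB@8
I4 ld r5 <- r2: IF@5 ID@6 stall=0 (-) EX@7 MEM@8 WB@9
I5 sub r5 <- r3,r5: IF@6 ID@7 stall=2 (RAW on I4.r5 (WB@9)) EX@10 MEM@11 WB@12

Answer: 5 6 7 8 9 12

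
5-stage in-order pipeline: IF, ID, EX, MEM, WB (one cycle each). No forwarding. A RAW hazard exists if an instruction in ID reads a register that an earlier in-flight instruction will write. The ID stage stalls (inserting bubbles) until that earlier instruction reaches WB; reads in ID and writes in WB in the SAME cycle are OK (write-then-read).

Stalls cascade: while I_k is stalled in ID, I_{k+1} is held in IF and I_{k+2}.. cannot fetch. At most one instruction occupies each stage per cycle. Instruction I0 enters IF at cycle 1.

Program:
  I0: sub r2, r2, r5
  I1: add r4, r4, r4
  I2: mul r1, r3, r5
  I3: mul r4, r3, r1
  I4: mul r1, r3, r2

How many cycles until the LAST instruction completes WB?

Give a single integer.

Answer: 11

Derivation:
I0 sub r2 <- r2,r5: IF@1 ID@2 stall=0 (-) EX@3 MEM@4 WB@5
I1 add r4 <- r4,r4: IF@2 ID@3 stall=0 (-) EX@4 MEM@5 WB@6
I2 mul r1 <- r3,r5: IF@3 ID@4 stall=0 (-) EX@5 MEM@6 WB@7
I3 mul r4 <- r3,r1: IF@4 ID@5 stall=2 (RAW on I2.r1 (WB@7)) EX@8 MEM@9 WB@10
I4 mul r1 <- r3,r2: IF@5 ID@8 stall=0 (-) EX@9 MEM@10 WB@11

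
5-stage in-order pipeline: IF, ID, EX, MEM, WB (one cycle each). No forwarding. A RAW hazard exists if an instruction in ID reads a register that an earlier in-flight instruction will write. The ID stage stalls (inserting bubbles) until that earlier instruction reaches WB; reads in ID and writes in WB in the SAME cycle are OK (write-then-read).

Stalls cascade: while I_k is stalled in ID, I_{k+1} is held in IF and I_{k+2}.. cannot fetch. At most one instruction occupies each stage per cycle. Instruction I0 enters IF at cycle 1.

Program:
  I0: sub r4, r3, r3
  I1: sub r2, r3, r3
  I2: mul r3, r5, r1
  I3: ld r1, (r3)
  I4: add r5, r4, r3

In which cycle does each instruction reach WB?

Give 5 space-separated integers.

I0 sub r4 <- r3,r3: IF@1 ID@2 stall=0 (-) EX@3 MEM@4 WB@5
I1 sub r2 <- r3,r3: IF@2 ID@3 stall=0 (-) EX@4 MEM@5 WB@6
I2 mul r3 <- r5,r1: IF@3 ID@4 stall=0 (-) EX@5 MEM@6 WB@7
I3 ld r1 <- r3: IF@4 ID@5 stall=2 (RAW on I2.r3 (WB@7)) EX@8 MEM@9 WB@10
I4 add r5 <- r4,r3: IF@5 ID@8 stall=0 (-) EX@9 MEM@10 WB@11

Answer: 5 6 7 10 11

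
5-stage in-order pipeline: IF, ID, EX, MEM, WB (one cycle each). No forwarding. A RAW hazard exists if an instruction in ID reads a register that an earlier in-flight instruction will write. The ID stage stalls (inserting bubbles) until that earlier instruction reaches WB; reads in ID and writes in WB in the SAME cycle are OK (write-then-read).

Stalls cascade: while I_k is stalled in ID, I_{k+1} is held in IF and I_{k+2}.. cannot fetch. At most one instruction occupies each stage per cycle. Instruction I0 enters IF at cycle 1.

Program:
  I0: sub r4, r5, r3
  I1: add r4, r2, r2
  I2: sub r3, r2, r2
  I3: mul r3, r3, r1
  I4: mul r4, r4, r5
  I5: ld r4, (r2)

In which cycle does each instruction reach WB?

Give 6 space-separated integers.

Answer: 5 6 7 10 11 12

Derivation:
I0 sub r4 <- r5,r3: IF@1 ID@2 stall=0 (-) EX@3 MEM@4 WB@5
I1 add r4 <- r2,r2: IF@2 ID@3 stall=0 (-) EX@4 MEM@5 WB@6
I2 sub r3 <- r2,r2: IF@3 ID@4 stall=0 (-) EX@5 MEM@6 WB@7
I3 mul r3 <- r3,r1: IF@4 ID@5 stall=2 (RAW on I2.r3 (WB@7)) EX@8 MEM@9 WB@10
I4 mul r4 <- r4,r5: IF@5 ID@8 stall=0 (-) EX@9 MEM@10 WB@11
I5 ld r4 <- r2: IF@8 ID@9 stall=0 (-) EX@10 MEM@11 WB@12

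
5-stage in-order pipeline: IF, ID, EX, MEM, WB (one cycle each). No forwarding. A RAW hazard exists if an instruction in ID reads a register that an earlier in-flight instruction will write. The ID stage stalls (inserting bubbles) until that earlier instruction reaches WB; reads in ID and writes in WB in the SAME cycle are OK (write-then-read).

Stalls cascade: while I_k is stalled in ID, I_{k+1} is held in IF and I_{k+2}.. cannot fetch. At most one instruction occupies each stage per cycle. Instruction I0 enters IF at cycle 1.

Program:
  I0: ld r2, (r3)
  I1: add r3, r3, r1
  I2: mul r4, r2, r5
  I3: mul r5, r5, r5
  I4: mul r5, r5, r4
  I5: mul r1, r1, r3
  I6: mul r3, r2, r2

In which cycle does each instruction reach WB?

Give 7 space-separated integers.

Answer: 5 6 8 9 12 13 14

Derivation:
I0 ld r2 <- r3: IF@1 ID@2 stall=0 (-) EX@3 MEM@4 WB@5
I1 add r3 <- r3,r1: IF@2 ID@3 stall=0 (-) EX@4 MEM@5 WB@6
I2 mul r4 <- r2,r5: IF@3 ID@4 stall=1 (RAW on I0.r2 (WB@5)) EX@6 MEM@7 WB@8
I3 mul r5 <- r5,r5: IF@4 ID@6 stall=0 (-) EX@7 MEM@8 WB@9
I4 mul r5 <- r5,r4: IF@6 ID@7 stall=2 (RAW on I3.r5 (WB@9)) EX@10 MEM@11 WB@12
I5 mul r1 <- r1,r3: IF@7 ID@10 stall=0 (-) EX@11 MEM@12 WB@13
I6 mul r3 <- r2,r2: IF@10 ID@11 stall=0 (-) EX@12 MEM@13 WB@14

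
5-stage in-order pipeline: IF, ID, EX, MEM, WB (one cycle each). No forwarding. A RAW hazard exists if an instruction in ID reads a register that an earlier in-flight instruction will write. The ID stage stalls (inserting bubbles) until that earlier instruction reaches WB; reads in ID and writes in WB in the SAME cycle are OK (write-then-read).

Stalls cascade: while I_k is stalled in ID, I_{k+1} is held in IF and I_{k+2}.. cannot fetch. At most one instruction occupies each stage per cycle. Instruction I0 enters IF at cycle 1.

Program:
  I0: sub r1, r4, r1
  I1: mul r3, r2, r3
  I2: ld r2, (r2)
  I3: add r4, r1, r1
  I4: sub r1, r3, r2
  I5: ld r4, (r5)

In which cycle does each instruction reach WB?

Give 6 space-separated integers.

I0 sub r1 <- r4,r1: IF@1 ID@2 stall=0 (-) EX@3 MEM@4 WB@5
I1 mul r3 <- r2,r3: IF@2 ID@3 stall=0 (-) EX@4 MEM@5 WB@6
I2 ld r2 <- r2: IF@3 ID@4 stall=0 (-) EX@5 MEM@6 WB@7
I3 add r4 <- r1,r1: IF@4 ID@5 stall=0 (-) EX@6 MEM@7 WB@8
I4 sub r1 <- r3,r2: IF@5 ID@6 stall=1 (RAW on I2.r2 (WB@7)) EX@8 MEM@9 WB@10
I5 ld r4 <- r5: IF@6 ID@8 stall=0 (-) EX@9 MEM@10 WB@11

Answer: 5 6 7 8 10 11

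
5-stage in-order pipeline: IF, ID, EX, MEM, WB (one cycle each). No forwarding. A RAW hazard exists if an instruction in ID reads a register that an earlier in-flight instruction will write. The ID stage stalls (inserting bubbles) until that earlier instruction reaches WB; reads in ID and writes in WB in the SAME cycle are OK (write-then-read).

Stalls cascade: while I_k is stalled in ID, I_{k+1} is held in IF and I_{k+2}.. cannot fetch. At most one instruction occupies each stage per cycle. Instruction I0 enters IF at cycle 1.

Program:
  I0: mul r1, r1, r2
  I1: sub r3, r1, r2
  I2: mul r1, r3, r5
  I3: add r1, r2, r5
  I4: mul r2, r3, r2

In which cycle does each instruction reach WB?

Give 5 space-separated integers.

Answer: 5 8 11 12 13

Derivation:
I0 mul r1 <- r1,r2: IF@1 ID@2 stall=0 (-) EX@3 MEM@4 WB@5
I1 sub r3 <- r1,r2: IF@2 ID@3 stall=2 (RAW on I0.r1 (WB@5)) EX@6 MEM@7 WB@8
I2 mul r1 <- r3,r5: IF@3 ID@6 stall=2 (RAW on I1.r3 (WB@8)) EX@9 MEM@10 WB@11
I3 add r1 <- r2,r5: IF@6 ID@9 stall=0 (-) EX@10 MEM@11 WB@12
I4 mul r2 <- r3,r2: IF@9 ID@10 stall=0 (-) EX@11 MEM@12 WB@13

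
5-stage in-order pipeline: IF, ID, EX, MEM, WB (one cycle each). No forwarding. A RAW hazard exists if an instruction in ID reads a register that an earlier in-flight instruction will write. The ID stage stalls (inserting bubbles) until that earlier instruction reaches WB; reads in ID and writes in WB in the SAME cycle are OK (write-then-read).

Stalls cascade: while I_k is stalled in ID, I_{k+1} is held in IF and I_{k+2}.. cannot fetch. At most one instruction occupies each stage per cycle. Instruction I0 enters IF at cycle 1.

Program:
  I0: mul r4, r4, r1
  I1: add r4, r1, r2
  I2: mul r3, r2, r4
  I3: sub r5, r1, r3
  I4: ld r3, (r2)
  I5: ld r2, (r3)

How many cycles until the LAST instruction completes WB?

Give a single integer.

Answer: 16

Derivation:
I0 mul r4 <- r4,r1: IF@1 ID@2 stall=0 (-) EX@3 MEM@4 WB@5
I1 add r4 <- r1,r2: IF@2 ID@3 stall=0 (-) EX@4 MEM@5 WB@6
I2 mul r3 <- r2,r4: IF@3 ID@4 stall=2 (RAW on I1.r4 (WB@6)) EX@7 MEM@8 WB@9
I3 sub r5 <- r1,r3: IF@4 ID@7 stall=2 (RAW on I2.r3 (WB@9)) EX@10 MEM@11 WB@12
I4 ld r3 <- r2: IF@7 ID@10 stall=0 (-) EX@11 MEM@12 WB@13
I5 ld r2 <- r3: IF@10 ID@11 stall=2 (RAW on I4.r3 (WB@13)) EX@14 MEM@15 WB@16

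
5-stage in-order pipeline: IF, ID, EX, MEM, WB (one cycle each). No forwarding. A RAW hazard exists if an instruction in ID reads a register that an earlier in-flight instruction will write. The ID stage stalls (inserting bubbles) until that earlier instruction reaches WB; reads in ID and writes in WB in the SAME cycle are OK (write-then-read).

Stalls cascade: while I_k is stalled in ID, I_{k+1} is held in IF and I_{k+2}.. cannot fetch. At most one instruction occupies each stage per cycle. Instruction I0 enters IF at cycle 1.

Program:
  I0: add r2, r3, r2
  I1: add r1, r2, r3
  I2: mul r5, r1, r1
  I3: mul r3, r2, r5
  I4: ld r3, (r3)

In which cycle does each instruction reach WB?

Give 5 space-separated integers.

I0 add r2 <- r3,r2: IF@1 ID@2 stall=0 (-) EX@3 MEM@4 WB@5
I1 add r1 <- r2,r3: IF@2 ID@3 stall=2 (RAW on I0.r2 (WB@5)) EX@6 MEM@7 WB@8
I2 mul r5 <- r1,r1: IF@3 ID@6 stall=2 (RAW on I1.r1 (WB@8)) EX@9 MEM@10 WB@11
I3 mul r3 <- r2,r5: IF@6 ID@9 stall=2 (RAW on I2.r5 (WB@11)) EX@12 MEM@13 WB@14
I4 ld r3 <- r3: IF@9 ID@12 stall=2 (RAW on I3.r3 (WB@14)) EX@15 MEM@16 WB@17

Answer: 5 8 11 14 17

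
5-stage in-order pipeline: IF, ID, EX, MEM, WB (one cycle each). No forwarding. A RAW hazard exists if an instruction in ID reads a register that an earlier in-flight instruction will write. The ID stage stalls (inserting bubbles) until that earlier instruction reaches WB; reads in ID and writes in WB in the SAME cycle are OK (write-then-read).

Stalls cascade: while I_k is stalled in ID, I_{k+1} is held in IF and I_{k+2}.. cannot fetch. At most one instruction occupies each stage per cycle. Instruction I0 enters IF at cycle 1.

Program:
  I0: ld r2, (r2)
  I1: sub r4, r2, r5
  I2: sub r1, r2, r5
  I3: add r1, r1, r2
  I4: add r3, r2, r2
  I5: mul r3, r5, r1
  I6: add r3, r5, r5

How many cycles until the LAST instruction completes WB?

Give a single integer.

Answer: 16

Derivation:
I0 ld r2 <- r2: IF@1 ID@2 stall=0 (-) EX@3 MEM@4 WB@5
I1 sub r4 <- r2,r5: IF@2 ID@3 stall=2 (RAW on I0.r2 (WB@5)) EX@6 MEM@7 WB@8
I2 sub r1 <- r2,r5: IF@3 ID@6 stall=0 (-) EX@7 MEM@8 WB@9
I3 add r1 <- r1,r2: IF@6 ID@7 stall=2 (RAW on I2.r1 (WB@9)) EX@10 MEM@11 WB@12
I4 add r3 <- r2,r2: IF@7 ID@10 stall=0 (-) EX@11 MEM@12 WB@13
I5 mul r3 <- r5,r1: IF@10 ID@11 stall=1 (RAW on I3.r1 (WB@12)) EX@13 MEM@14 WB@15
I6 add r3 <- r5,r5: IF@11 ID@13 stall=0 (-) EX@14 MEM@15 WB@16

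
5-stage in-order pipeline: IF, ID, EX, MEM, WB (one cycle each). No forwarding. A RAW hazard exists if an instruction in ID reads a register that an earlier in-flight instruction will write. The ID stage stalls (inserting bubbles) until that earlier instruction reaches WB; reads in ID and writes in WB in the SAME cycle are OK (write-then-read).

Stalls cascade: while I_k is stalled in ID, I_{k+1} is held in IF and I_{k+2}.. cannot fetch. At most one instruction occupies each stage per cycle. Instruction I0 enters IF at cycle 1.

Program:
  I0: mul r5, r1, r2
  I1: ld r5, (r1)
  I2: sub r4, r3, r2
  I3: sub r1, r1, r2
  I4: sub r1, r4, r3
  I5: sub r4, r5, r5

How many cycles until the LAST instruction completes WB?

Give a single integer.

Answer: 11

Derivation:
I0 mul r5 <- r1,r2: IF@1 ID@2 stall=0 (-) EX@3 MEM@4 WB@5
I1 ld r5 <- r1: IF@2 ID@3 stall=0 (-) EX@4 MEM@5 WB@6
I2 sub r4 <- r3,r2: IF@3 ID@4 stall=0 (-) EX@5 MEM@6 WB@7
I3 sub r1 <- r1,r2: IF@4 ID@5 stall=0 (-) EX@6 MEM@7 WB@8
I4 sub r1 <- r4,r3: IF@5 ID@6 stall=1 (RAW on I2.r4 (WB@7)) EX@8 MEM@9 WB@10
I5 sub r4 <- r5,r5: IF@6 ID@8 stall=0 (-) EX@9 MEM@10 WB@11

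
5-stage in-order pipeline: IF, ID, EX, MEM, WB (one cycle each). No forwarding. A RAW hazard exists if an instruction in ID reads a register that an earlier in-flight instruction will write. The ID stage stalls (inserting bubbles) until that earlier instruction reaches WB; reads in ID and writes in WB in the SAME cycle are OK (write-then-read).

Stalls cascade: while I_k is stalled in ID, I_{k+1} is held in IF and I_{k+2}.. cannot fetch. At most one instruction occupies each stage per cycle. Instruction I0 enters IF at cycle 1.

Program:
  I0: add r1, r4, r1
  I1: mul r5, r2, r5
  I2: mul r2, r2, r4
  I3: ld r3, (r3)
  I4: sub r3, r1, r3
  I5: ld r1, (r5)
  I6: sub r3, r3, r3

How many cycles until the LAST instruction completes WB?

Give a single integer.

I0 add r1 <- r4,r1: IF@1 ID@2 stall=0 (-) EX@3 MEM@4 WB@5
I1 mul r5 <- r2,r5: IF@2 ID@3 stall=0 (-) EX@4 MEM@5 WB@6
I2 mul r2 <- r2,r4: IF@3 ID@4 stall=0 (-) EX@5 MEM@6 WB@7
I3 ld r3 <- r3: IF@4 ID@5 stall=0 (-) EX@6 MEM@7 WB@8
I4 sub r3 <- r1,r3: IF@5 ID@6 stall=2 (RAW on I3.r3 (WB@8)) EX@9 MEM@10 WB@11
I5 ld r1 <- r5: IF@6 ID@9 stall=0 (-) EX@10 MEM@11 WB@12
I6 sub r3 <- r3,r3: IF@9 ID@10 stall=1 (RAW on I4.r3 (WB@11)) EX@12 MEM@13 WB@14

Answer: 14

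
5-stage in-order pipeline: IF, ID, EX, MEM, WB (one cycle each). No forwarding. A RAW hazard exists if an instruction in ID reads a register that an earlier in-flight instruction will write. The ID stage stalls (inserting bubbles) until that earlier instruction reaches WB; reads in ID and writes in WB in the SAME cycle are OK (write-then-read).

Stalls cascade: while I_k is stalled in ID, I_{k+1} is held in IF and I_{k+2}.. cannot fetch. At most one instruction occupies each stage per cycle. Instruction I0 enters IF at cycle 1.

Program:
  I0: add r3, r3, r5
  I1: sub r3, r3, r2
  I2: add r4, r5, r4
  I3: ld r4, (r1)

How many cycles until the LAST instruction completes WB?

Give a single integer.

I0 add r3 <- r3,r5: IF@1 ID@2 stall=0 (-) EX@3 MEM@4 WB@5
I1 sub r3 <- r3,r2: IF@2 ID@3 stall=2 (RAW on I0.r3 (WB@5)) EX@6 MEM@7 WB@8
I2 add r4 <- r5,r4: IF@3 ID@6 stall=0 (-) EX@7 MEM@8 WB@9
I3 ld r4 <- r1: IF@6 ID@7 stall=0 (-) EX@8 MEM@9 WB@10

Answer: 10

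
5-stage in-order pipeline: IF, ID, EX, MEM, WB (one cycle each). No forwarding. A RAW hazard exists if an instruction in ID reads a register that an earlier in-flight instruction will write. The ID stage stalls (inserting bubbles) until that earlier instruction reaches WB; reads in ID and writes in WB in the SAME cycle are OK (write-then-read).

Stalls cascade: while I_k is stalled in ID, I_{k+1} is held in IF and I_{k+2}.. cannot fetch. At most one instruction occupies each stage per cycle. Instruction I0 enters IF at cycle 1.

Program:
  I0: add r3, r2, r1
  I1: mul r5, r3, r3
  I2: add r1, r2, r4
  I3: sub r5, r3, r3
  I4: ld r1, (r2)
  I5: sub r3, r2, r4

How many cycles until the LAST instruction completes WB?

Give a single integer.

I0 add r3 <- r2,r1: IF@1 ID@2 stall=0 (-) EX@3 MEM@4 WB@5
I1 mul r5 <- r3,r3: IF@2 ID@3 stall=2 (RAW on I0.r3 (WB@5)) EX@6 MEM@7 WB@8
I2 add r1 <- r2,r4: IF@3 ID@6 stall=0 (-) EX@7 MEM@8 WB@9
I3 sub r5 <- r3,r3: IF@6 ID@7 stall=0 (-) EX@8 MEM@9 WB@10
I4 ld r1 <- r2: IF@7 ID@8 stall=0 (-) EX@9 MEM@10 WB@11
I5 sub r3 <- r2,r4: IF@8 ID@9 stall=0 (-) EX@10 MEM@11 WB@12

Answer: 12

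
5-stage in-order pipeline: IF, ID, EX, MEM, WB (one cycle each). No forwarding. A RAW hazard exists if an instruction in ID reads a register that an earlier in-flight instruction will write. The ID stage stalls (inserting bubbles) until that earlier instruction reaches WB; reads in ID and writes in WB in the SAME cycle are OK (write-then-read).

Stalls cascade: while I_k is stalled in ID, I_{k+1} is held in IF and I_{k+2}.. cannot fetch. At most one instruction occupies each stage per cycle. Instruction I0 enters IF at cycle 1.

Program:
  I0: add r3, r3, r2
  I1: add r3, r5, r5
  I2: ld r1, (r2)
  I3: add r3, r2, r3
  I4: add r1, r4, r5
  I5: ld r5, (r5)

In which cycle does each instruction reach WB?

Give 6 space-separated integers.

I0 add r3 <- r3,r2: IF@1 ID@2 stall=0 (-) EX@3 MEM@4 WB@5
I1 add r3 <- r5,r5: IF@2 ID@3 stall=0 (-) EX@4 MEM@5 WB@6
I2 ld r1 <- r2: IF@3 ID@4 stall=0 (-) EX@5 MEM@6 WB@7
I3 add r3 <- r2,r3: IF@4 ID@5 stall=1 (RAW on I1.r3 (WB@6)) EX@7 MEM@8 WB@9
I4 add r1 <- r4,r5: IF@5 ID@7 stall=0 (-) EX@8 MEM@9 WB@10
I5 ld r5 <- r5: IF@7 ID@8 stall=0 (-) EX@9 MEM@10 WB@11

Answer: 5 6 7 9 10 11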